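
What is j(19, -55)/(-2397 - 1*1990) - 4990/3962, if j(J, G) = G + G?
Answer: -10727655/8690647 ≈ -1.2344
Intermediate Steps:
j(J, G) = 2*G
j(19, -55)/(-2397 - 1*1990) - 4990/3962 = (2*(-55))/(-2397 - 1*1990) - 4990/3962 = -110/(-2397 - 1990) - 4990*1/3962 = -110/(-4387) - 2495/1981 = -110*(-1/4387) - 2495/1981 = 110/4387 - 2495/1981 = -10727655/8690647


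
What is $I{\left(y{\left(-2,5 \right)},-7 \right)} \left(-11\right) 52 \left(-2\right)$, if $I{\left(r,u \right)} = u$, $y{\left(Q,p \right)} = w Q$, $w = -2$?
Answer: $-8008$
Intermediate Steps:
$y{\left(Q,p \right)} = - 2 Q$
$I{\left(y{\left(-2,5 \right)},-7 \right)} \left(-11\right) 52 \left(-2\right) = \left(-7\right) \left(-11\right) 52 \left(-2\right) = 77 \cdot 52 \left(-2\right) = 4004 \left(-2\right) = -8008$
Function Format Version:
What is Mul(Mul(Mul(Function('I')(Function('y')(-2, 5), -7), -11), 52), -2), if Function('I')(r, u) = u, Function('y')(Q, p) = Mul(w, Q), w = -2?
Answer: -8008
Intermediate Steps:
Function('y')(Q, p) = Mul(-2, Q)
Mul(Mul(Mul(Function('I')(Function('y')(-2, 5), -7), -11), 52), -2) = Mul(Mul(Mul(-7, -11), 52), -2) = Mul(Mul(77, 52), -2) = Mul(4004, -2) = -8008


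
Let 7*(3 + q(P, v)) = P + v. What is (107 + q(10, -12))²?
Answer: 527076/49 ≈ 10757.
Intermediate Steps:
q(P, v) = -3 + P/7 + v/7 (q(P, v) = -3 + (P + v)/7 = -3 + (P/7 + v/7) = -3 + P/7 + v/7)
(107 + q(10, -12))² = (107 + (-3 + (⅐)*10 + (⅐)*(-12)))² = (107 + (-3 + 10/7 - 12/7))² = (107 - 23/7)² = (726/7)² = 527076/49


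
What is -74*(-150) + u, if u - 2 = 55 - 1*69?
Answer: 11088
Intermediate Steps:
u = -12 (u = 2 + (55 - 1*69) = 2 + (55 - 69) = 2 - 14 = -12)
-74*(-150) + u = -74*(-150) - 12 = 11100 - 12 = 11088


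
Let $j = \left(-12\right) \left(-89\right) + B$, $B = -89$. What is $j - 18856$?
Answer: $-17877$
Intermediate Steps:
$j = 979$ ($j = \left(-12\right) \left(-89\right) - 89 = 1068 - 89 = 979$)
$j - 18856 = 979 - 18856 = -17877$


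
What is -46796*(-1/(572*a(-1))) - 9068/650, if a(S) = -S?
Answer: 242601/3575 ≈ 67.860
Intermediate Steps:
-46796*(-1/(572*a(-1))) - 9068/650 = -46796/(-(-26)*(-1)*22) - 9068/650 = -46796/(-26*1*22) - 9068*1/650 = -46796/((-26*22)) - 4534/325 = -46796/(-572) - 4534/325 = -46796*(-1/572) - 4534/325 = 11699/143 - 4534/325 = 242601/3575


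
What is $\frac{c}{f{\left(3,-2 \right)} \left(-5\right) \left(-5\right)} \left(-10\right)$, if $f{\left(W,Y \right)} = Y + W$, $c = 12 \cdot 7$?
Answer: $- \frac{168}{5} \approx -33.6$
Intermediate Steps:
$c = 84$
$f{\left(W,Y \right)} = W + Y$
$\frac{c}{f{\left(3,-2 \right)} \left(-5\right) \left(-5\right)} \left(-10\right) = \frac{84}{\left(3 - 2\right) \left(-5\right) \left(-5\right)} \left(-10\right) = \frac{84}{1 \left(-5\right) \left(-5\right)} \left(-10\right) = \frac{84}{\left(-5\right) \left(-5\right)} \left(-10\right) = \frac{84}{25} \left(-10\right) = - \frac{168}{5}$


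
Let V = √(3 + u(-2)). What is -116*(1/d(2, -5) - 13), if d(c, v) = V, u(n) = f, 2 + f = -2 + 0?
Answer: 1508 + 116*I ≈ 1508.0 + 116.0*I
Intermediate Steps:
f = -4 (f = -2 + (-2 + 0) = -2 - 2 = -4)
u(n) = -4
V = I (V = √(3 - 4) = √(-1) = I ≈ 1.0*I)
d(c, v) = I
-116*(1/d(2, -5) - 13) = -116*(1/I - 13) = -116*(-I - 13) = -116*(-13 - I) = 1508 + 116*I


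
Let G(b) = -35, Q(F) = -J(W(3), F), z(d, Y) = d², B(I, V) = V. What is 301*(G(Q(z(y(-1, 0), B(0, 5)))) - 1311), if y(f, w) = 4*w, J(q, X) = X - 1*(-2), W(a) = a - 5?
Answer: -405146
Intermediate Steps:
W(a) = -5 + a
J(q, X) = 2 + X (J(q, X) = X + 2 = 2 + X)
Q(F) = -2 - F (Q(F) = -(2 + F) = -2 - F)
301*(G(Q(z(y(-1, 0), B(0, 5)))) - 1311) = 301*(-35 - 1311) = 301*(-1346) = -405146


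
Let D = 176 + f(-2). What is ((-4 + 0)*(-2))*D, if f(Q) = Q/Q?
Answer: 1416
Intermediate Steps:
f(Q) = 1
D = 177 (D = 176 + 1 = 177)
((-4 + 0)*(-2))*D = ((-4 + 0)*(-2))*177 = -4*(-2)*177 = 8*177 = 1416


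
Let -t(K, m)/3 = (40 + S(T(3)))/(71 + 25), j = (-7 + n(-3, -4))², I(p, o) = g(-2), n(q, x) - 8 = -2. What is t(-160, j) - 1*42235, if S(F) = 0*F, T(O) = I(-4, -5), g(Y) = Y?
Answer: -168945/4 ≈ -42236.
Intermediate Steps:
n(q, x) = 6 (n(q, x) = 8 - 2 = 6)
I(p, o) = -2
T(O) = -2
S(F) = 0
j = 1 (j = (-7 + 6)² = (-1)² = 1)
t(K, m) = -5/4 (t(K, m) = -3*(40 + 0)/(71 + 25) = -120/96 = -3*5/12 = -5/4)
t(-160, j) - 1*42235 = -5/4 - 1*42235 = -5/4 - 42235 = -168945/4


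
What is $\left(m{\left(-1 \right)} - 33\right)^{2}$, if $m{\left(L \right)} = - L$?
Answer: $1024$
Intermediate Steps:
$\left(m{\left(-1 \right)} - 33\right)^{2} = \left(\left(-1\right) \left(-1\right) - 33\right)^{2} = \left(1 - 33\right)^{2} = \left(-32\right)^{2} = 1024$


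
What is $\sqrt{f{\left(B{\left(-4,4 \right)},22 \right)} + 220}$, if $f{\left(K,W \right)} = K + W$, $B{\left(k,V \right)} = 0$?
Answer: $11 \sqrt{2} \approx 15.556$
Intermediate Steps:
$\sqrt{f{\left(B{\left(-4,4 \right)},22 \right)} + 220} = \sqrt{\left(0 + 22\right) + 220} = \sqrt{22 + 220} = \sqrt{242} = 11 \sqrt{2}$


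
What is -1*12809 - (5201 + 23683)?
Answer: -41693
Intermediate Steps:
-1*12809 - (5201 + 23683) = -12809 - 1*28884 = -12809 - 28884 = -41693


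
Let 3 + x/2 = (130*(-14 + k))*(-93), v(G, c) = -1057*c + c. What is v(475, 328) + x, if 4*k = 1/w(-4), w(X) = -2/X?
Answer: -19944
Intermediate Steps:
k = ½ (k = 1/(4*((-2/(-4)))) = 1/(4*((-2*(-¼)))) = 1/(4*(½)) = (¼)*2 = ½ ≈ 0.50000)
v(G, c) = -1056*c
x = 326424 (x = -6 + 2*((130*(-14 + ½))*(-93)) = -6 + 2*((130*(-27/2))*(-93)) = -6 + 2*(-1755*(-93)) = -6 + 2*163215 = -6 + 326430 = 326424)
v(475, 328) + x = -1056*328 + 326424 = -346368 + 326424 = -19944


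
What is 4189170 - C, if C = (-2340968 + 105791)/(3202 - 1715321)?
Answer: 7172355316053/1712119 ≈ 4.1892e+6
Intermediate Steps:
C = 2235177/1712119 (C = -2235177/(-1712119) = -2235177*(-1/1712119) = 2235177/1712119 ≈ 1.3055)
4189170 - C = 4189170 - 1*2235177/1712119 = 4189170 - 2235177/1712119 = 7172355316053/1712119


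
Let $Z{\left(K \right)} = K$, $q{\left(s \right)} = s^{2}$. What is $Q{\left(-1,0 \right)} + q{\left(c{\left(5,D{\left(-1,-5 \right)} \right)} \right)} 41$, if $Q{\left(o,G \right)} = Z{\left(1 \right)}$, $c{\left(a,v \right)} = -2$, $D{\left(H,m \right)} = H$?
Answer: $165$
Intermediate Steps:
$Q{\left(o,G \right)} = 1$
$Q{\left(-1,0 \right)} + q{\left(c{\left(5,D{\left(-1,-5 \right)} \right)} \right)} 41 = 1 + \left(-2\right)^{2} \cdot 41 = 1 + 4 \cdot 41 = 1 + 164 = 165$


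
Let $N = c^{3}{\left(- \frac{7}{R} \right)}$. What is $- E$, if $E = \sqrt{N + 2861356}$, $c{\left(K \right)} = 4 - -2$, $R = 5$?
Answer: $- 2 \sqrt{715393} \approx -1691.6$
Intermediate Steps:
$c{\left(K \right)} = 6$ ($c{\left(K \right)} = 4 + 2 = 6$)
$N = 216$ ($N = 6^{3} = 216$)
$E = 2 \sqrt{715393}$ ($E = \sqrt{216 + 2861356} = \sqrt{2861572} = 2 \sqrt{715393} \approx 1691.6$)
$- E = - 2 \sqrt{715393}$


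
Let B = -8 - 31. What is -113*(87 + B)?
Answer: -5424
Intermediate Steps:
B = -39
-113*(87 + B) = -113*(87 - 39) = -113*48 = -5424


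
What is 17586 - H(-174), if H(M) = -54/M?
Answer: 509985/29 ≈ 17586.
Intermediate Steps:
17586 - H(-174) = 17586 - (-54)/(-174) = 17586 - (-54)*(-1)/174 = 17586 - 1*9/29 = 17586 - 9/29 = 509985/29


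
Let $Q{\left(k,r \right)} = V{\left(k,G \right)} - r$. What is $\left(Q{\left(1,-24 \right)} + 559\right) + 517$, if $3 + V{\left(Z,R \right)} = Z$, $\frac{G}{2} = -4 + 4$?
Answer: $1098$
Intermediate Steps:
$G = 0$ ($G = 2 \left(-4 + 4\right) = 2 \cdot 0 = 0$)
$V{\left(Z,R \right)} = -3 + Z$
$Q{\left(k,r \right)} = -3 + k - r$ ($Q{\left(k,r \right)} = \left(-3 + k\right) - r = -3 + k - r$)
$\left(Q{\left(1,-24 \right)} + 559\right) + 517 = \left(\left(-3 + 1 - -24\right) + 559\right) + 517 = \left(\left(-3 + 1 + 24\right) + 559\right) + 517 = \left(22 + 559\right) + 517 = 581 + 517 = 1098$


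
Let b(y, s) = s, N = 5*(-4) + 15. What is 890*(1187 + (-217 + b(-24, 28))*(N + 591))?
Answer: -97514630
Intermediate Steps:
N = -5 (N = -20 + 15 = -5)
890*(1187 + (-217 + b(-24, 28))*(N + 591)) = 890*(1187 + (-217 + 28)*(-5 + 591)) = 890*(1187 - 189*586) = 890*(1187 - 110754) = 890*(-109567) = -97514630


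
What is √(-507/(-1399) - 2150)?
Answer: I*√4207272857/1399 ≈ 46.364*I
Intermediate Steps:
√(-507/(-1399) - 2150) = √(-507*(-1/1399) - 2150) = √(507/1399 - 2150) = √(-3007343/1399) = I*√4207272857/1399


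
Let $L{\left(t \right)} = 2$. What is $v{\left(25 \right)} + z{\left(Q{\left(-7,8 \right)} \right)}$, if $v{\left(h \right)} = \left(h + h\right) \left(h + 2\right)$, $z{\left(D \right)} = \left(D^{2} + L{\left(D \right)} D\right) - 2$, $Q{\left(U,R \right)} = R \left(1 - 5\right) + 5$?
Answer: $2023$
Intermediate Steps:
$Q{\left(U,R \right)} = 5 - 4 R$ ($Q{\left(U,R \right)} = R \left(-4\right) + 5 = - 4 R + 5 = 5 - 4 R$)
$z{\left(D \right)} = -2 + D^{2} + 2 D$ ($z{\left(D \right)} = \left(D^{2} + 2 D\right) - 2 = -2 + D^{2} + 2 D$)
$v{\left(h \right)} = 2 h \left(2 + h\right)$
$v{\left(25 \right)} + z{\left(Q{\left(-7,8 \right)} \right)} = 2 \cdot 25 \left(2 + 25\right) + \left(-2 + \left(5 - 32\right)^{2} + 2 \left(5 - 32\right)\right) = 2 \cdot 25 \cdot 27 + \left(-2 + \left(5 - 32\right)^{2} + 2 \left(5 - 32\right)\right) = 1350 + \left(-2 + \left(-27\right)^{2} + 2 \left(-27\right)\right) = 1350 - -673 = 1350 + 673 = 2023$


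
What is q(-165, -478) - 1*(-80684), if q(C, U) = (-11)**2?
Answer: 80805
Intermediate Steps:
q(C, U) = 121
q(-165, -478) - 1*(-80684) = 121 - 1*(-80684) = 121 + 80684 = 80805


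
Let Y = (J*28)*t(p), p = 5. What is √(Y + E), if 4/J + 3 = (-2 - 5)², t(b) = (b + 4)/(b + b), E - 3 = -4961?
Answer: I*√65540570/115 ≈ 70.397*I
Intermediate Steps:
E = -4958 (E = 3 - 4961 = -4958)
t(b) = (4 + b)/(2*b) (t(b) = (4 + b)/((2*b)) = (4 + b)*(1/(2*b)) = (4 + b)/(2*b))
J = 2/23 (J = 4/(-3 + (-2 - 5)²) = 4/(-3 + (-7)²) = 4/(-3 + 49) = 4/46 = 4*(1/46) = 2/23 ≈ 0.086957)
Y = 252/115 (Y = ((2/23)*28)*((½)*(4 + 5)/5) = 56*((½)*(⅕)*9)/23 = (56/23)*(9/10) = 252/115 ≈ 2.1913)
√(Y + E) = √(252/115 - 4958) = √(-569918/115) = I*√65540570/115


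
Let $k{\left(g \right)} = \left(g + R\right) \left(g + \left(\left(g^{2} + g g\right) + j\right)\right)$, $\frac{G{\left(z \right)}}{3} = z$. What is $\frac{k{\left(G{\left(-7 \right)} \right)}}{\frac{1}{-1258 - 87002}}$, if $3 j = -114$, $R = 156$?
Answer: $-9806127300$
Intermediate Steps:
$G{\left(z \right)} = 3 z$
$j = -38$ ($j = \frac{1}{3} \left(-114\right) = -38$)
$k{\left(g \right)} = \left(156 + g\right) \left(-38 + g + 2 g^{2}\right)$ ($k{\left(g \right)} = \left(g + 156\right) \left(g - \left(38 - g^{2} - g g\right)\right) = \left(156 + g\right) \left(g + \left(\left(g^{2} + g^{2}\right) - 38\right)\right) = \left(156 + g\right) \left(g + \left(2 g^{2} - 38\right)\right) = \left(156 + g\right) \left(g + \left(-38 + 2 g^{2}\right)\right) = \left(156 + g\right) \left(-38 + g + 2 g^{2}\right)$)
$\frac{k{\left(G{\left(-7 \right)} \right)}}{\frac{1}{-1258 - 87002}} = \frac{-5928 + 2 \left(3 \left(-7\right)\right)^{3} + 118 \cdot 3 \left(-7\right) + 313 \left(3 \left(-7\right)\right)^{2}}{\frac{1}{-1258 - 87002}} = \frac{-5928 + 2 \left(-21\right)^{3} + 118 \left(-21\right) + 313 \left(-21\right)^{2}}{\frac{1}{-88260}} = \frac{-5928 + 2 \left(-9261\right) - 2478 + 313 \cdot 441}{- \frac{1}{88260}} = \left(-5928 - 18522 - 2478 + 138033\right) \left(-88260\right) = 111105 \left(-88260\right) = -9806127300$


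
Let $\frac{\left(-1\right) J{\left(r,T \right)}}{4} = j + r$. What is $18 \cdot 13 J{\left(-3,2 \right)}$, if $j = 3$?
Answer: $0$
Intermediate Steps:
$J{\left(r,T \right)} = -12 - 4 r$ ($J{\left(r,T \right)} = - 4 \left(3 + r\right) = -12 - 4 r$)
$18 \cdot 13 J{\left(-3,2 \right)} = 18 \cdot 13 \left(-12 - -12\right) = 234 \left(-12 + 12\right) = 234 \cdot 0 = 0$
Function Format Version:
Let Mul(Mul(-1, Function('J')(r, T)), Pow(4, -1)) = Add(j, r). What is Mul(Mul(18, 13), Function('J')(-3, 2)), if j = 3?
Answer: 0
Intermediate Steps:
Function('J')(r, T) = Add(-12, Mul(-4, r)) (Function('J')(r, T) = Mul(-4, Add(3, r)) = Add(-12, Mul(-4, r)))
Mul(Mul(18, 13), Function('J')(-3, 2)) = Mul(Mul(18, 13), Add(-12, Mul(-4, -3))) = Mul(234, Add(-12, 12)) = Mul(234, 0) = 0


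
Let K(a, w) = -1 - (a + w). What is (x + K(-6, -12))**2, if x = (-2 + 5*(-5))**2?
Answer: 556516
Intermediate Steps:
x = 729 (x = (-2 - 25)**2 = (-27)**2 = 729)
K(a, w) = -1 - a - w (K(a, w) = -1 + (-a - w) = -1 - a - w)
(x + K(-6, -12))**2 = (729 + (-1 - 1*(-6) - 1*(-12)))**2 = (729 + (-1 + 6 + 12))**2 = (729 + 17)**2 = 746**2 = 556516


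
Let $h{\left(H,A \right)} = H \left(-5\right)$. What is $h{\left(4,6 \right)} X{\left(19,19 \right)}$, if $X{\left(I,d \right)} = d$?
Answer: $-380$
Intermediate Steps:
$h{\left(H,A \right)} = - 5 H$
$h{\left(4,6 \right)} X{\left(19,19 \right)} = \left(-5\right) 4 \cdot 19 = \left(-20\right) 19 = -380$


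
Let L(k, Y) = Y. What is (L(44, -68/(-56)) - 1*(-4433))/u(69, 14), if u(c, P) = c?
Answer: 20693/322 ≈ 64.264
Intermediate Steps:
(L(44, -68/(-56)) - 1*(-4433))/u(69, 14) = (-68/(-56) - 1*(-4433))/69 = (-68*(-1/56) + 4433)*(1/69) = (17/14 + 4433)*(1/69) = (62079/14)*(1/69) = 20693/322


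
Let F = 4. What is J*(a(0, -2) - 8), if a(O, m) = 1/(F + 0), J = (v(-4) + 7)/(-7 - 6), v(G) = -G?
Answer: 341/52 ≈ 6.5577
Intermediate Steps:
J = -11/13 (J = (-1*(-4) + 7)/(-7 - 6) = (4 + 7)/(-13) = 11*(-1/13) = -11/13 ≈ -0.84615)
a(O, m) = ¼ (a(O, m) = 1/(4 + 0) = 1/4 = ¼)
J*(a(0, -2) - 8) = -11*(¼ - 8)/13 = -11/13*(-31/4) = 341/52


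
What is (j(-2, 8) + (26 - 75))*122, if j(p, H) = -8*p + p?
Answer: -4270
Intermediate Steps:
j(p, H) = -7*p
(j(-2, 8) + (26 - 75))*122 = (-7*(-2) + (26 - 75))*122 = (14 - 49)*122 = -35*122 = -4270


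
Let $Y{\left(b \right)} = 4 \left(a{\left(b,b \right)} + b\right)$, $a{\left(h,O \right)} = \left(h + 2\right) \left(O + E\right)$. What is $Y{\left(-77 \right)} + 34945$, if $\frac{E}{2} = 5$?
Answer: $54737$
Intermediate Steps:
$E = 10$ ($E = 2 \cdot 5 = 10$)
$a{\left(h,O \right)} = \left(2 + h\right) \left(10 + O\right)$ ($a{\left(h,O \right)} = \left(h + 2\right) \left(O + 10\right) = \left(2 + h\right) \left(10 + O\right)$)
$Y{\left(b \right)} = 80 + 4 b^{2} + 52 b$ ($Y{\left(b \right)} = 4 \left(\left(20 + 2 b + 10 b + b b\right) + b\right) = 4 \left(\left(20 + 2 b + 10 b + b^{2}\right) + b\right) = 4 \left(\left(20 + b^{2} + 12 b\right) + b\right) = 4 \left(20 + b^{2} + 13 b\right) = 80 + 4 b^{2} + 52 b$)
$Y{\left(-77 \right)} + 34945 = \left(80 + 4 \left(-77\right)^{2} + 52 \left(-77\right)\right) + 34945 = \left(80 + 4 \cdot 5929 - 4004\right) + 34945 = \left(80 + 23716 - 4004\right) + 34945 = 19792 + 34945 = 54737$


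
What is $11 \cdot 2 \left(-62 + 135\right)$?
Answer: $1606$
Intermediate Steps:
$11 \cdot 2 \left(-62 + 135\right) = 22 \cdot 73 = 1606$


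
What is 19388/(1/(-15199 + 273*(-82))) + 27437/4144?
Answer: -3019724401683/4144 ≈ -7.2870e+8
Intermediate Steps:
19388/(1/(-15199 + 273*(-82))) + 27437/4144 = 19388/(1/(-15199 - 22386)) + 27437*(1/4144) = 19388/(1/(-37585)) + 27437/4144 = 19388/(-1/37585) + 27437/4144 = 19388*(-37585) + 27437/4144 = -728697980 + 27437/4144 = -3019724401683/4144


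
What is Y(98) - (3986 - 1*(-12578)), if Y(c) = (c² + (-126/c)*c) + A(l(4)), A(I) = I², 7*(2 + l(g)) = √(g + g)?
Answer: -347010/49 - 8*√2/7 ≈ -7083.5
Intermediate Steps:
l(g) = -2 + √2*√g/7 (l(g) = -2 + √(g + g)/7 = -2 + √(2*g)/7 = -2 + (√2*√g)/7 = -2 + √2*√g/7)
Y(c) = -126 + c² + (-2 + 2*√2/7)² (Y(c) = (c² + (-126/c)*c) + (-2 + √2*√4/7)² = (c² - 126) + (-2 + (⅐)*√2*2)² = (-126 + c²) + (-2 + 2*√2/7)² = -126 + c² + (-2 + 2*√2/7)²)
Y(98) - (3986 - 1*(-12578)) = (-5970/49 + 98² - 8*√2/7) - (3986 - 1*(-12578)) = (-5970/49 + 9604 - 8*√2/7) - (3986 + 12578) = (464626/49 - 8*√2/7) - 1*16564 = (464626/49 - 8*√2/7) - 16564 = -347010/49 - 8*√2/7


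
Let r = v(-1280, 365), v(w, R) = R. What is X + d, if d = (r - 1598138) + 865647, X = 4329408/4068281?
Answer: -2978489965998/4068281 ≈ -7.3213e+5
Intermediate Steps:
X = 4329408/4068281 (X = 4329408*(1/4068281) = 4329408/4068281 ≈ 1.0642)
r = 365
d = -732126 (d = (365 - 1598138) + 865647 = -1597773 + 865647 = -732126)
X + d = 4329408/4068281 - 732126 = -2978489965998/4068281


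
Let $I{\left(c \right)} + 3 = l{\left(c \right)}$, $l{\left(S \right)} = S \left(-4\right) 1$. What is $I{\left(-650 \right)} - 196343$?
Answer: $-193746$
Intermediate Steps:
$l{\left(S \right)} = - 4 S$ ($l{\left(S \right)} = - 4 S 1 = - 4 S$)
$I{\left(c \right)} = -3 - 4 c$
$I{\left(-650 \right)} - 196343 = \left(-3 - -2600\right) - 196343 = \left(-3 + 2600\right) - 196343 = 2597 - 196343 = -193746$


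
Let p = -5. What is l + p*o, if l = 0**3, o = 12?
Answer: -60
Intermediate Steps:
l = 0
l + p*o = 0 - 5*12 = 0 - 60 = -60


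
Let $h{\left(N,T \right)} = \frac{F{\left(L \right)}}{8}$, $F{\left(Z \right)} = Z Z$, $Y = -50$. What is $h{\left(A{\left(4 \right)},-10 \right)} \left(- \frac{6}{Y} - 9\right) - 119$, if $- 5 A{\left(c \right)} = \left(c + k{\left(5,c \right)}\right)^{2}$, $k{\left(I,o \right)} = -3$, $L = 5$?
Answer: $- \frac{587}{4} \approx -146.75$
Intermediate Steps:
$F{\left(Z \right)} = Z^{2}$
$A{\left(c \right)} = - \frac{\left(-3 + c\right)^{2}}{5}$ ($A{\left(c \right)} = - \frac{\left(c - 3\right)^{2}}{5} = - \frac{\left(-3 + c\right)^{2}}{5}$)
$h{\left(N,T \right)} = \frac{25}{8}$ ($h{\left(N,T \right)} = \frac{5^{2}}{8} = 25 \cdot \frac{1}{8} = \frac{25}{8}$)
$h{\left(A{\left(4 \right)},-10 \right)} \left(- \frac{6}{Y} - 9\right) - 119 = \frac{25 \left(- \frac{6}{-50} - 9\right)}{8} - 119 = \frac{25 \left(\left(-6\right) \left(- \frac{1}{50}\right) - 9\right)}{8} - 119 = \frac{25 \left(\frac{3}{25} - 9\right)}{8} - 119 = \frac{25}{8} \left(- \frac{222}{25}\right) - 119 = - \frac{111}{4} - 119 = - \frac{587}{4}$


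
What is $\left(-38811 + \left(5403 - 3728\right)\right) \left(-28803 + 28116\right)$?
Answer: $25512432$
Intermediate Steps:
$\left(-38811 + \left(5403 - 3728\right)\right) \left(-28803 + 28116\right) = \left(-38811 + \left(5403 - 3728\right)\right) \left(-687\right) = \left(-38811 + 1675\right) \left(-687\right) = \left(-37136\right) \left(-687\right) = 25512432$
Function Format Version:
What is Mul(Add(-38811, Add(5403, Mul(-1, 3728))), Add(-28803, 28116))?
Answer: 25512432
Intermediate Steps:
Mul(Add(-38811, Add(5403, Mul(-1, 3728))), Add(-28803, 28116)) = Mul(Add(-38811, Add(5403, -3728)), -687) = Mul(Add(-38811, 1675), -687) = Mul(-37136, -687) = 25512432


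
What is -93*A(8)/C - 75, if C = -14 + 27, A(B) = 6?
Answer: -1533/13 ≈ -117.92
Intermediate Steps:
C = 13
-93*A(8)/C - 75 = -558/13 - 75 = -1533/13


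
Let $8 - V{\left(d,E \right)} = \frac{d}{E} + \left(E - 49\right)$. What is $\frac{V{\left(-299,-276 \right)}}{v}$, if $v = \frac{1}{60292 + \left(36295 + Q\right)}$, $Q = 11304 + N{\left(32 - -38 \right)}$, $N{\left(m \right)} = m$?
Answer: $\frac{143336221}{4} \approx 3.5834 \cdot 10^{7}$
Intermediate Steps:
$V{\left(d,E \right)} = 57 - E - \frac{d}{E}$ ($V{\left(d,E \right)} = 8 - \left(\frac{d}{E} + \left(E - 49\right)\right) = 8 - \left(\frac{d}{E} + \left(-49 + E\right)\right) = 8 - \left(-49 + E + \frac{d}{E}\right) = 57 - E - \frac{d}{E}$)
$Q = 11374$ ($Q = 11304 + \left(32 - -38\right) = 11304 + \left(32 + 38\right) = 11304 + 70 = 11374$)
$v = \frac{1}{107961}$ ($v = \frac{1}{60292 + \left(36295 + 11374\right)} = \frac{1}{60292 + 47669} = \frac{1}{107961} \approx 9.2626 \cdot 10^{-6}$)
$\frac{V{\left(-299,-276 \right)}}{v} = \left(57 - -276 - - \frac{299}{-276}\right) \frac{1}{\frac{1}{107961}} = \left(57 + 276 - \left(-299\right) \left(- \frac{1}{276}\right)\right) 107961 = \left(57 + 276 - \frac{13}{12}\right) 107961 = \frac{3983}{12} \cdot 107961 = \frac{143336221}{4}$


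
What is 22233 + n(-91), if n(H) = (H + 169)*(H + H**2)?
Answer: 661053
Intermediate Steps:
n(H) = (169 + H)*(H + H**2)
22233 + n(-91) = 22233 - 91*(169 + (-91)**2 + 170*(-91)) = 22233 - 91*(169 + 8281 - 15470) = 22233 - 91*(-7020) = 22233 + 638820 = 661053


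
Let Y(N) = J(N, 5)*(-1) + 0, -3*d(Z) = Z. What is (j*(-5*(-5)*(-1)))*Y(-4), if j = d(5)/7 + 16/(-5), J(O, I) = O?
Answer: 7220/21 ≈ 343.81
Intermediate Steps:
d(Z) = -Z/3
j = -361/105 (j = -⅓*5/7 + 16/(-5) = -5/3*⅐ + 16*(-⅕) = -5/21 - 16/5 = -361/105 ≈ -3.4381)
Y(N) = -N (Y(N) = N*(-1) + 0 = -N + 0 = -N)
(j*(-5*(-5)*(-1)))*Y(-4) = (-361*(-5*(-5))*(-1)/105)*(-1*(-4)) = -1805*(-1)/21*4 = -361/105*(-25)*4 = (1805/21)*4 = 7220/21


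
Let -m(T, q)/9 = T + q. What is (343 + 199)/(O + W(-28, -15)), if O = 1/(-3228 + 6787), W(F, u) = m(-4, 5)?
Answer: -964489/16015 ≈ -60.224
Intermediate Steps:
m(T, q) = -9*T - 9*q (m(T, q) = -9*(T + q) = -9*T - 9*q)
W(F, u) = -9 (W(F, u) = -9*(-4) - 9*5 = 36 - 45 = -9)
O = 1/3559 ≈ 0.00028098
(343 + 199)/(O + W(-28, -15)) = (343 + 199)/(1/3559 - 9) = 542/(-32030/3559) = 542*(-3559/32030) = -964489/16015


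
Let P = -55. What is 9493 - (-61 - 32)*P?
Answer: 4378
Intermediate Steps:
9493 - (-61 - 32)*P = 9493 - (-61 - 32)*(-55) = 9493 - (-93)*(-55) = 9493 - 1*5115 = 9493 - 5115 = 4378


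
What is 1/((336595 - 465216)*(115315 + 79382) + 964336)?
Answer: -1/25041158501 ≈ -3.9934e-11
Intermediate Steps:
1/((336595 - 465216)*(115315 + 79382) + 964336) = 1/(-128621*194697 + 964336) = 1/(-25042122837 + 964336) = 1/(-25041158501) = -1/25041158501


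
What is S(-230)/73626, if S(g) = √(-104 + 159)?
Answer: √55/73626 ≈ 0.00010073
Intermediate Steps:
S(g) = √55
S(-230)/73626 = √55/73626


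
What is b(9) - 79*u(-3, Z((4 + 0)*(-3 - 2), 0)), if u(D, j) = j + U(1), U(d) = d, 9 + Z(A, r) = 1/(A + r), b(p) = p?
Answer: 12899/20 ≈ 644.95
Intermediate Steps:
Z(A, r) = -9 + 1/(A + r)
u(D, j) = 1 + j (u(D, j) = j + 1 = 1 + j)
b(9) - 79*u(-3, Z((4 + 0)*(-3 - 2), 0)) = 9 - 79*(1 + (1 - 9*(4 + 0)*(-3 - 2) - 9*0)/((4 + 0)*(-3 - 2) + 0)) = 9 - 79*(1 + (1 - 36*(-5) + 0)/(4*(-5) + 0)) = 9 - 79*(1 + (1 - 9*(-20) + 0)/(-20 + 0)) = 9 - 79*(1 + (1 + 180 + 0)/(-20)) = 9 - 79*(1 - 1/20*181) = 9 - 79*(1 - 181/20) = 9 - 79*(-161/20) = 9 + 12719/20 = 12899/20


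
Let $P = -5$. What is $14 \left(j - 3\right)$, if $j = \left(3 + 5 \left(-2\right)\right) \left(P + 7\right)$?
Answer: $-238$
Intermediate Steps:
$j = -14$ ($j = \left(3 + 5 \left(-2\right)\right) \left(-5 + 7\right) = \left(3 - 10\right) 2 = \left(-7\right) 2 = -14$)
$14 \left(j - 3\right) = 14 \left(-14 - 3\right) = 14 \left(-17\right) = -238$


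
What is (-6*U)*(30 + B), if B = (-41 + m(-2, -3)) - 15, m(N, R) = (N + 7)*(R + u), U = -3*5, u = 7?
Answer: -540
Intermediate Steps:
U = -15
m(N, R) = (7 + N)*(7 + R) (m(N, R) = (N + 7)*(R + 7) = (7 + N)*(7 + R))
B = -36 (B = (-41 + (49 + 7*(-2) + 7*(-3) - 2*(-3))) - 15 = (-41 + (49 - 14 - 21 + 6)) - 15 = (-41 + 20) - 15 = -21 - 15 = -36)
(-6*U)*(30 + B) = (-6*(-15))*(30 - 36) = 90*(-6) = -540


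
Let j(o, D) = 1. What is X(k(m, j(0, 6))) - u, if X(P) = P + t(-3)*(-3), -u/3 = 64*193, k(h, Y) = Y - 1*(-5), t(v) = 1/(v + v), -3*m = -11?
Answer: 74125/2 ≈ 37063.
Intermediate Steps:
m = 11/3 (m = -1/3*(-11) = 11/3 ≈ 3.6667)
t(v) = 1/(2*v)
k(h, Y) = 5 + Y (k(h, Y) = Y + 5 = 5 + Y)
u = -37056 (u = -192*193 = -3*12352 = -37056)
X(P) = 1/2 + P (X(P) = P + ((1/2)/(-3))*(-3) = P + ((1/2)*(-1/3))*(-3) = P - 1/6*(-3) = P + 1/2 = 1/2 + P)
X(k(m, j(0, 6))) - u = (1/2 + (5 + 1)) - 1*(-37056) = (1/2 + 6) + 37056 = 13/2 + 37056 = 74125/2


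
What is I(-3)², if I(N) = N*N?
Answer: 81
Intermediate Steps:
I(N) = N²
I(-3)² = ((-3)²)² = 9² = 81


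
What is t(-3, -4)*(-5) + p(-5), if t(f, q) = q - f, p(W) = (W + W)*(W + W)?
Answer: 105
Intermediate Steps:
p(W) = 4*W**2 (p(W) = (2*W)*(2*W) = 4*W**2)
t(-3, -4)*(-5) + p(-5) = (-4 - 1*(-3))*(-5) + 4*(-5)**2 = (-4 + 3)*(-5) + 4*25 = -1*(-5) + 100 = 5 + 100 = 105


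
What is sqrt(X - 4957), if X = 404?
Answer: I*sqrt(4553) ≈ 67.476*I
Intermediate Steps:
sqrt(X - 4957) = sqrt(404 - 4957) = sqrt(-4553) = I*sqrt(4553)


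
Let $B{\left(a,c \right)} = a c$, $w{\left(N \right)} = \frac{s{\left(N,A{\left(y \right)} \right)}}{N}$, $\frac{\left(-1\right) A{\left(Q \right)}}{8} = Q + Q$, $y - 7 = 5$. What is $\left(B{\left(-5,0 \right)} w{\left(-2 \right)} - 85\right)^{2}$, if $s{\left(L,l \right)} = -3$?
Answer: $7225$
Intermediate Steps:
$y = 12$ ($y = 7 + 5 = 12$)
$A{\left(Q \right)} = - 16 Q$ ($A{\left(Q \right)} = - 8 \left(Q + Q\right) = - 8 \cdot 2 Q = - 16 Q$)
$w{\left(N \right)} = - \frac{3}{N}$
$\left(B{\left(-5,0 \right)} w{\left(-2 \right)} - 85\right)^{2} = \left(\left(-5\right) 0 \left(- \frac{3}{-2}\right) - 85\right)^{2} = \left(0 \left(\left(-3\right) \left(- \frac{1}{2}\right)\right) - 85\right)^{2} = \left(0 \cdot \frac{3}{2} - 85\right)^{2} = \left(0 - 85\right)^{2} = \left(-85\right)^{2} = 7225$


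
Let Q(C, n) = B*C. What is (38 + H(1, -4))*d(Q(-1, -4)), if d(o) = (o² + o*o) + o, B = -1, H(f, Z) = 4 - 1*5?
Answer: 111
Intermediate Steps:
H(f, Z) = -1 (H(f, Z) = 4 - 5 = -1)
Q(C, n) = -C
d(o) = o + 2*o² (d(o) = (o² + o²) + o = 2*o² + o = o + 2*o²)
(38 + H(1, -4))*d(Q(-1, -4)) = (38 - 1)*((-1*(-1))*(1 + 2*(-1*(-1)))) = 37*(1*(1 + 2*1)) = 37*(1*(1 + 2)) = 37*(1*3) = 37*3 = 111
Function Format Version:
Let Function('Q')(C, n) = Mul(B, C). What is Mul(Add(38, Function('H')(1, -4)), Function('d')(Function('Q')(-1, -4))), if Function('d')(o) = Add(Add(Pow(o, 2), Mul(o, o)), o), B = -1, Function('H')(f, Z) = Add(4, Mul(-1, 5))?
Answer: 111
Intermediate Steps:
Function('H')(f, Z) = -1 (Function('H')(f, Z) = Add(4, -5) = -1)
Function('Q')(C, n) = Mul(-1, C)
Function('d')(o) = Add(o, Mul(2, Pow(o, 2))) (Function('d')(o) = Add(Add(Pow(o, 2), Pow(o, 2)), o) = Add(Mul(2, Pow(o, 2)), o) = Add(o, Mul(2, Pow(o, 2))))
Mul(Add(38, Function('H')(1, -4)), Function('d')(Function('Q')(-1, -4))) = Mul(Add(38, -1), Mul(Mul(-1, -1), Add(1, Mul(2, Mul(-1, -1))))) = Mul(37, Mul(1, Add(1, Mul(2, 1)))) = Mul(37, Mul(1, Add(1, 2))) = Mul(37, Mul(1, 3)) = Mul(37, 3) = 111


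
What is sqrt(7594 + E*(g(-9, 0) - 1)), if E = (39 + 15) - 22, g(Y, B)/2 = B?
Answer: sqrt(7562) ≈ 86.960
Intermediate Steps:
g(Y, B) = 2*B
E = 32 (E = 54 - 22 = 32)
sqrt(7594 + E*(g(-9, 0) - 1)) = sqrt(7594 + 32*(2*0 - 1)) = sqrt(7594 + 32*(0 - 1)) = sqrt(7594 + 32*(-1)) = sqrt(7594 - 32) = sqrt(7562)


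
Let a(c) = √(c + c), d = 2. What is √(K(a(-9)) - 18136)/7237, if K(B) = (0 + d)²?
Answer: 2*I*√4533/7237 ≈ 0.018606*I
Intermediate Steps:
a(c) = √2*√c (a(c) = √(2*c) = √2*√c)
K(B) = 4 (K(B) = (0 + 2)² = 2² = 4)
√(K(a(-9)) - 18136)/7237 = √(4 - 18136)/7237 = √(-18132)*(1/7237) = (2*I*√4533)*(1/7237) = 2*I*√4533/7237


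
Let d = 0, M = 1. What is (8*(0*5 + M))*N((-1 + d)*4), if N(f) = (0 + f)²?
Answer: 128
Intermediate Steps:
N(f) = f²
(8*(0*5 + M))*N((-1 + d)*4) = (8*(0*5 + 1))*((-1 + 0)*4)² = (8*(0 + 1))*(-1*4)² = (8*1)*(-4)² = 8*16 = 128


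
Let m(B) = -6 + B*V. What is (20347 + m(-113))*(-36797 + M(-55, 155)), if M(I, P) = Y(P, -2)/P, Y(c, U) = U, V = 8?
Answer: -3576117699/5 ≈ -7.1522e+8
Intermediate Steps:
M(I, P) = -2/P
m(B) = -6 + 8*B (m(B) = -6 + B*8 = -6 + 8*B)
(20347 + m(-113))*(-36797 + M(-55, 155)) = (20347 + (-6 + 8*(-113)))*(-36797 - 2/155) = (20347 + (-6 - 904))*(-36797 - 2*1/155) = (20347 - 910)*(-36797 - 2/155) = 19437*(-5703537/155) = -3576117699/5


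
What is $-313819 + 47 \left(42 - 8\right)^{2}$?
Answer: $-259487$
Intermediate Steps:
$-313819 + 47 \left(42 - 8\right)^{2} = -313819 + 47 \cdot 34^{2} = -313819 + 47 \cdot 1156 = -313819 + 54332 = -259487$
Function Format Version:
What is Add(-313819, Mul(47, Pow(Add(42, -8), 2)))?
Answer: -259487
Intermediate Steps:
Add(-313819, Mul(47, Pow(Add(42, -8), 2))) = Add(-313819, Mul(47, Pow(34, 2))) = Add(-313819, Mul(47, 1156)) = Add(-313819, 54332) = -259487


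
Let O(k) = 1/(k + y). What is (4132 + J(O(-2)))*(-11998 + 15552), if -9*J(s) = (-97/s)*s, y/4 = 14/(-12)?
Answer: 132510890/9 ≈ 1.4723e+7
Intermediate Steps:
y = -14/3 (y = 4*(14/(-12)) = 4*(14*(-1/12)) = 4*(-7/6) = -14/3 ≈ -4.6667)
O(k) = 1/(-14/3 + k) (O(k) = 1/(k - 14/3) = 1/(-14/3 + k))
J(s) = 97/9 (J(s) = -(-97/s)*s/9 = -⅑*(-97) = 97/9)
(4132 + J(O(-2)))*(-11998 + 15552) = (4132 + 97/9)*(-11998 + 15552) = (37285/9)*3554 = 132510890/9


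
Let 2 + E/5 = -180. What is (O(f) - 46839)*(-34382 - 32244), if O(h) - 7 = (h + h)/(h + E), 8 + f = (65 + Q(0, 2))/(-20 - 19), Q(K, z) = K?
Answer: 8608707483180/2759 ≈ 3.1202e+9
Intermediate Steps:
E = -910 (E = -10 + 5*(-180) = -10 - 900 = -910)
f = -29/3 (f = -8 + (65 + 0)/(-20 - 19) = -8 + 65/(-39) = -8 + 65*(-1/39) = -8 - 5/3 = -29/3 ≈ -9.6667)
O(h) = 7 + 2*h/(-910 + h) (O(h) = 7 + (h + h)/(h - 910) = 7 + (2*h)/(-910 + h) = 7 + 2*h/(-910 + h))
(O(f) - 46839)*(-34382 - 32244) = ((-6370 + 9*(-29/3))/(-910 - 29/3) - 46839)*(-34382 - 32244) = ((-6370 - 87)/(-2759/3) - 46839)*(-66626) = (-3/2759*(-6457) - 46839)*(-66626) = (19371/2759 - 46839)*(-66626) = -129209430/2759*(-66626) = 8608707483180/2759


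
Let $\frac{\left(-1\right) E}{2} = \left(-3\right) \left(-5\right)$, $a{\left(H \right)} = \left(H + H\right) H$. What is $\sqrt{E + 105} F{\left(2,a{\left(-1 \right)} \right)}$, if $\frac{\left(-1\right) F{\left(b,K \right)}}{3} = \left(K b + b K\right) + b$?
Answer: $- 150 \sqrt{3} \approx -259.81$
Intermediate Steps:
$a{\left(H \right)} = 2 H^{2}$ ($a{\left(H \right)} = 2 H H = 2 H^{2}$)
$F{\left(b,K \right)} = - 3 b - 6 K b$ ($F{\left(b,K \right)} = - 3 \left(\left(K b + b K\right) + b\right) = - 3 \left(\left(K b + K b\right) + b\right) = - 3 \left(2 K b + b\right) = - 3 \left(b + 2 K b\right) = - 3 b - 6 K b$)
$E = -30$ ($E = - 2 \left(\left(-3\right) \left(-5\right)\right) = \left(-2\right) 15 = -30$)
$\sqrt{E + 105} F{\left(2,a{\left(-1 \right)} \right)} = \sqrt{-30 + 105} \left(\left(-3\right) 2 \left(1 + 2 \cdot 2 \left(-1\right)^{2}\right)\right) = \sqrt{75} \left(\left(-3\right) 2 \left(1 + 2 \cdot 2 \cdot 1\right)\right) = 5 \sqrt{3} \left(\left(-3\right) 2 \left(1 + 2 \cdot 2\right)\right) = 5 \sqrt{3} \left(\left(-3\right) 2 \left(1 + 4\right)\right) = 5 \sqrt{3} \left(\left(-3\right) 2 \cdot 5\right) = 5 \sqrt{3} \left(-30\right) = - 150 \sqrt{3}$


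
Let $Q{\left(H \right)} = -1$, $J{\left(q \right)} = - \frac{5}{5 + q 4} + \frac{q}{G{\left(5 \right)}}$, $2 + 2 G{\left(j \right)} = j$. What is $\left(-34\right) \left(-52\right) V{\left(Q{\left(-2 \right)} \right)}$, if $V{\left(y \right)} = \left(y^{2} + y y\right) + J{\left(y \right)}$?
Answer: $- \frac{19448}{3} \approx -6482.7$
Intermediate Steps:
$G{\left(j \right)} = -1 + \frac{j}{2}$
$J{\left(q \right)} = - \frac{5}{5 + 4 q} + \frac{2 q}{3}$ ($J{\left(q \right)} = - \frac{5}{5 + q 4} + \frac{q}{-1 + \frac{1}{2} \cdot 5} = - \frac{5}{5 + 4 q} + \frac{q}{-1 + \frac{5}{2}} = - \frac{5}{5 + 4 q} + \frac{q}{\frac{3}{2}} = - \frac{5}{5 + 4 q} + q \frac{2}{3} = - \frac{5}{5 + 4 q} + \frac{2 q}{3}$)
$V{\left(y \right)} = 2 y^{2} + \frac{-15 + 8 y^{2} + 10 y}{3 \left(5 + 4 y\right)}$ ($V{\left(y \right)} = \left(y^{2} + y y\right) + \frac{-15 + 8 y^{2} + 10 y}{3 \left(5 + 4 y\right)} = \left(y^{2} + y^{2}\right) + \frac{-15 + 8 y^{2} + 10 y}{3 \left(5 + 4 y\right)} = 2 y^{2} + \frac{-15 + 8 y^{2} + 10 y}{3 \left(5 + 4 y\right)}$)
$\left(-34\right) \left(-52\right) V{\left(Q{\left(-2 \right)} \right)} = \left(-34\right) \left(-52\right) \frac{-15 + 10 \left(-1\right) + 24 \left(-1\right)^{3} + 38 \left(-1\right)^{2}}{3 \left(5 + 4 \left(-1\right)\right)} = 1768 \frac{-15 - 10 + 24 \left(-1\right) + 38 \cdot 1}{3 \left(5 - 4\right)} = 1768 \frac{-15 - 10 - 24 + 38}{3 \cdot 1} = 1768 \cdot \frac{1}{3} \cdot 1 \left(-11\right) = 1768 \left(- \frac{11}{3}\right) = - \frac{19448}{3}$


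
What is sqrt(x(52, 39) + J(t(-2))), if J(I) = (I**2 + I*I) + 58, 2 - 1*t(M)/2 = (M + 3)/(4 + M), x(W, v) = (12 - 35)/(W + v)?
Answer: sqrt(627263)/91 ≈ 8.7033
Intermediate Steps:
x(W, v) = -23/(W + v)
t(M) = 4 - 2*(3 + M)/(4 + M) (t(M) = 4 - 2*(M + 3)/(4 + M) = 4 - 2*(3 + M)/(4 + M))
J(I) = 58 + 2*I**2 (J(I) = (I**2 + I**2) + 58 = 2*I**2 + 58 = 58 + 2*I**2)
sqrt(x(52, 39) + J(t(-2))) = sqrt(-23/(52 + 39) + (58 + 2*(2*(5 - 2)/(4 - 2))**2)) = sqrt(-23/91 + (58 + 2*(2*3/2)**2)) = sqrt(-23*1/91 + (58 + 2*(2*(1/2)*3)**2)) = sqrt(-23/91 + (58 + 2*3**2)) = sqrt(-23/91 + (58 + 2*9)) = sqrt(-23/91 + (58 + 18)) = sqrt(-23/91 + 76) = sqrt(6893/91) = sqrt(627263)/91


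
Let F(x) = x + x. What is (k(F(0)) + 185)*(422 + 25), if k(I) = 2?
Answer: 83589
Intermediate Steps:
F(x) = 2*x
(k(F(0)) + 185)*(422 + 25) = (2 + 185)*(422 + 25) = 187*447 = 83589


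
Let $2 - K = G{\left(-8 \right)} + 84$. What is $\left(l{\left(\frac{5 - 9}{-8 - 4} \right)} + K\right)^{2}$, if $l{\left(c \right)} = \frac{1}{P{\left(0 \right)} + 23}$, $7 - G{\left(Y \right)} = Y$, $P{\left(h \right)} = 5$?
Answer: $\frac{7371225}{784} \approx 9402.1$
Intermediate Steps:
$G{\left(Y \right)} = 7 - Y$
$K = -97$ ($K = 2 - \left(\left(7 - -8\right) + 84\right) = 2 - \left(\left(7 + 8\right) + 84\right) = 2 - \left(15 + 84\right) = 2 - 99 = -97$)
$l{\left(c \right)} = \frac{1}{28}$ ($l{\left(c \right)} = \frac{1}{5 + 23} = \frac{1}{28}$)
$\left(l{\left(\frac{5 - 9}{-8 - 4} \right)} + K\right)^{2} = \left(\frac{1}{28} - 97\right)^{2} = \left(- \frac{2715}{28}\right)^{2} = \frac{7371225}{784}$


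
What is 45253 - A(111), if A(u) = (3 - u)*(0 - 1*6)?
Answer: 44605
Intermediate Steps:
A(u) = -18 + 6*u (A(u) = (3 - u)*(0 - 6) = (3 - u)*(-6) = -18 + 6*u)
45253 - A(111) = 45253 - (-18 + 6*111) = 45253 - (-18 + 666) = 45253 - 1*648 = 45253 - 648 = 44605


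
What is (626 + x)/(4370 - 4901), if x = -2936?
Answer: 770/177 ≈ 4.3503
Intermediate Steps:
(626 + x)/(4370 - 4901) = (626 - 2936)/(4370 - 4901) = -2310/(-531) = -2310*(-1/531) = 770/177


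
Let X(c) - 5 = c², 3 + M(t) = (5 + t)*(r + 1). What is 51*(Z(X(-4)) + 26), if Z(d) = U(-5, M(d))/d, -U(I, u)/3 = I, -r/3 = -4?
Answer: 9537/7 ≈ 1362.4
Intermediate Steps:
r = 12 (r = -3*(-4) = 12)
M(t) = 62 + 13*t (M(t) = -3 + (5 + t)*(12 + 1) = -3 + (5 + t)*13 = -3 + (65 + 13*t) = 62 + 13*t)
U(I, u) = -3*I
X(c) = 5 + c²
Z(d) = 15/d (Z(d) = (-3*(-5))/d = 15/d)
51*(Z(X(-4)) + 26) = 51*(15/(5 + (-4)²) + 26) = 51*(15/(5 + 16) + 26) = 51*(15/21 + 26) = 51*(15*(1/21) + 26) = 51*(5/7 + 26) = 51*(187/7) = 9537/7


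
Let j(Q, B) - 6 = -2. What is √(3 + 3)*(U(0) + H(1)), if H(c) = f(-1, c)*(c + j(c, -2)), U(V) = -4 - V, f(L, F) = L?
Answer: -9*√6 ≈ -22.045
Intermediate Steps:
j(Q, B) = 4 (j(Q, B) = 6 - 2 = 4)
H(c) = -4 - c (H(c) = -(c + 4) = -(4 + c) = -4 - c)
√(3 + 3)*(U(0) + H(1)) = √(3 + 3)*((-4 - 1*0) + (-4 - 1*1)) = √6*((-4 + 0) + (-4 - 1)) = √6*(-4 - 5) = √6*(-9) = -9*√6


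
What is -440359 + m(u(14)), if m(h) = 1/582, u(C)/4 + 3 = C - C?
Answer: -256288937/582 ≈ -4.4036e+5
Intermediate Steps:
u(C) = -12 (u(C) = -12 + 4*(C - C) = -12 + 4*0 = -12 + 0 = -12)
m(h) = 1/582
-440359 + m(u(14)) = -440359 + 1/582 = -256288937/582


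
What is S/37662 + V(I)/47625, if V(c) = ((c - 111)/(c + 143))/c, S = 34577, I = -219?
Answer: 25377921713/27642181825 ≈ 0.91809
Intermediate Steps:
V(c) = (-111 + c)/(c*(143 + c)) (V(c) = ((-111 + c)/(143 + c))/c = (-111 + c)/(c*(143 + c)))
S/37662 + V(I)/47625 = 34577/37662 + ((-111 - 219)/((-219)*(143 - 219)))/47625 = 34577*(1/37662) - 1/219*(-330)/(-76)*(1/47625) = 34577/37662 - 1/219*(-1/76)*(-330)*(1/47625) = 34577/37662 - 55/2774*1/47625 = 34577/37662 - 11/26422350 = 25377921713/27642181825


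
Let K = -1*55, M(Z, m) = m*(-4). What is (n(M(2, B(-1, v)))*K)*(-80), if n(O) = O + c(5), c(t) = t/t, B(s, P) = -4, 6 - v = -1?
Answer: 74800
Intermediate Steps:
v = 7 (v = 6 - 1*(-1) = 6 + 1 = 7)
c(t) = 1
M(Z, m) = -4*m
K = -55
n(O) = 1 + O (n(O) = O + 1 = 1 + O)
(n(M(2, B(-1, v)))*K)*(-80) = ((1 - 4*(-4))*(-55))*(-80) = ((1 + 16)*(-55))*(-80) = (17*(-55))*(-80) = -935*(-80) = 74800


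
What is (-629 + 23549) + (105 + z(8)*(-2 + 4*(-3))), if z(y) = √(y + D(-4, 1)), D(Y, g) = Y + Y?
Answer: 23025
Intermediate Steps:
D(Y, g) = 2*Y
z(y) = √(-8 + y) (z(y) = √(y + 2*(-4)) = √(y - 8) = √(-8 + y))
(-629 + 23549) + (105 + z(8)*(-2 + 4*(-3))) = (-629 + 23549) + (105 + √(-8 + 8)*(-2 + 4*(-3))) = 22920 + (105 + √0*(-2 - 12)) = 22920 + (105 + 0*(-14)) = 22920 + (105 + 0) = 22920 + 105 = 23025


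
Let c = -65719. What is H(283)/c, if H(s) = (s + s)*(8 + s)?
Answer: -164706/65719 ≈ -2.5062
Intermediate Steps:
H(s) = 2*s*(8 + s) (H(s) = (2*s)*(8 + s) = 2*s*(8 + s))
H(283)/c = (2*283*(8 + 283))/(-65719) = (2*283*291)*(-1/65719) = 164706*(-1/65719) = -164706/65719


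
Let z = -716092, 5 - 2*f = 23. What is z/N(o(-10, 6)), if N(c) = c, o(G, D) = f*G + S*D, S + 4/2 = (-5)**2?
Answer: -179023/57 ≈ -3140.8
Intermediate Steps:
f = -9 (f = 5/2 - 1/2*23 = 5/2 - 23/2 = -9)
S = 23 (S = -2 + (-5)**2 = -2 + 25 = 23)
o(G, D) = -9*G + 23*D
z/N(o(-10, 6)) = -716092/(-9*(-10) + 23*6) = -716092/(90 + 138) = -716092/228 = -716092*1/228 = -179023/57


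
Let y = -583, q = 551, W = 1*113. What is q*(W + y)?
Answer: -258970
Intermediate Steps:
W = 113
q*(W + y) = 551*(113 - 583) = 551*(-470) = -258970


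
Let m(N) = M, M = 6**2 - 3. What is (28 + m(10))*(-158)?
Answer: -9638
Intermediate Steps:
M = 33 (M = 36 - 3 = 33)
m(N) = 33
(28 + m(10))*(-158) = (28 + 33)*(-158) = 61*(-158) = -9638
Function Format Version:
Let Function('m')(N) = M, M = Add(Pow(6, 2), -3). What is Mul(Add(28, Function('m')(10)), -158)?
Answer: -9638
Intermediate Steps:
M = 33 (M = Add(36, -3) = 33)
Function('m')(N) = 33
Mul(Add(28, Function('m')(10)), -158) = Mul(Add(28, 33), -158) = Mul(61, -158) = -9638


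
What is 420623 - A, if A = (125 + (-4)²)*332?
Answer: 373811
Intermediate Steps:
A = 46812 (A = (125 + 16)*332 = 141*332 = 46812)
420623 - A = 420623 - 1*46812 = 420623 - 46812 = 373811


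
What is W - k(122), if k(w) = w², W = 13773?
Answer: -1111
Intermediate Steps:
W - k(122) = 13773 - 1*122² = 13773 - 1*14884 = 13773 - 14884 = -1111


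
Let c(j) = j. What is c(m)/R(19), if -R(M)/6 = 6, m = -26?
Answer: 13/18 ≈ 0.72222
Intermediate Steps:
R(M) = -36 (R(M) = -6*6 = -36)
c(m)/R(19) = -26/(-36) = -26*(-1/36) = 13/18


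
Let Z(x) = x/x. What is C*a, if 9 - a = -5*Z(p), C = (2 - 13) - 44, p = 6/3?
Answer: -770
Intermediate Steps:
p = 2 (p = 6*(⅓) = 2)
Z(x) = 1
C = -55 (C = -11 - 44 = -55)
a = 14 (a = 9 - (-5) = 9 - 1*(-5) = 9 + 5 = 14)
C*a = -55*14 = -770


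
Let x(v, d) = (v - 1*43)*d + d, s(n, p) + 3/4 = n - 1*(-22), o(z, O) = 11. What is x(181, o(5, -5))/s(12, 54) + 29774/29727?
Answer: 185770274/3953691 ≈ 46.987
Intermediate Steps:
s(n, p) = 85/4 + n (s(n, p) = -3/4 + (n - 1*(-22)) = -3/4 + (n + 22) = -3/4 + (22 + n) = 85/4 + n)
x(v, d) = d + d*(-43 + v) (x(v, d) = (v - 43)*d + d = (-43 + v)*d + d = d*(-43 + v) + d = d + d*(-43 + v))
x(181, o(5, -5))/s(12, 54) + 29774/29727 = (11*(-42 + 181))/(85/4 + 12) + 29774/29727 = (11*139)/(133/4) + 29774*(1/29727) = 1529*(4/133) + 29774/29727 = 6116/133 + 29774/29727 = 185770274/3953691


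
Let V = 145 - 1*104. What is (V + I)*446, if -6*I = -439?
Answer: 152755/3 ≈ 50918.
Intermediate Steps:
I = 439/6 (I = -1/6*(-439) = 439/6 ≈ 73.167)
V = 41 (V = 145 - 104 = 41)
(V + I)*446 = (41 + 439/6)*446 = (685/6)*446 = 152755/3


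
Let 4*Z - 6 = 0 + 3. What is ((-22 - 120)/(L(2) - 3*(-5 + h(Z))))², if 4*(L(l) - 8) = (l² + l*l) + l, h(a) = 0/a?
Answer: 80656/2601 ≈ 31.010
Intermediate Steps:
Z = 9/4 (Z = 3/2 + (0 + 3)/4 = 3/2 + (¼)*3 = 3/2 + ¾ = 9/4 ≈ 2.2500)
h(a) = 0
L(l) = 8 + l²/2 + l/4 (L(l) = 8 + ((l² + l*l) + l)/4 = 8 + ((l² + l²) + l)/4 = 8 + (2*l² + l)/4 = 8 + (l + 2*l²)/4 = 8 + (l²/2 + l/4) = 8 + l²/2 + l/4)
((-22 - 120)/(L(2) - 3*(-5 + h(Z))))² = ((-22 - 120)/((8 + (½)*2² + (¼)*2) - 3*(-5 + 0)))² = (-142/((8 + (½)*4 + ½) - 3*(-5)))² = (-142/((8 + 2 + ½) + 15))² = (-142/(21/2 + 15))² = (-142/51/2)² = (-142*2/51)² = (-284/51)² = 80656/2601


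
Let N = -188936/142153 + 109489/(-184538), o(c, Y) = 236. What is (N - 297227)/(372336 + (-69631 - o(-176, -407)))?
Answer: -236275649709111/240441135104402 ≈ -0.98268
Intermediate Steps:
N = -4584551035/2384784574 (N = -188936*1/142153 + 109489*(-1/184538) = -17176/12923 - 109489/184538 = -4584551035/2384784574 ≈ -1.9224)
(N - 297227)/(372336 + (-69631 - o(-176, -407))) = (-4584551035/2384784574 - 297227)/(372336 + (-69631 - 1*236)) = -708826949127333/(2384784574*(372336 + (-69631 - 236))) = -708826949127333/(2384784574*(372336 - 69867)) = -708826949127333/2384784574/302469 = -708826949127333/2384784574*1/302469 = -236275649709111/240441135104402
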